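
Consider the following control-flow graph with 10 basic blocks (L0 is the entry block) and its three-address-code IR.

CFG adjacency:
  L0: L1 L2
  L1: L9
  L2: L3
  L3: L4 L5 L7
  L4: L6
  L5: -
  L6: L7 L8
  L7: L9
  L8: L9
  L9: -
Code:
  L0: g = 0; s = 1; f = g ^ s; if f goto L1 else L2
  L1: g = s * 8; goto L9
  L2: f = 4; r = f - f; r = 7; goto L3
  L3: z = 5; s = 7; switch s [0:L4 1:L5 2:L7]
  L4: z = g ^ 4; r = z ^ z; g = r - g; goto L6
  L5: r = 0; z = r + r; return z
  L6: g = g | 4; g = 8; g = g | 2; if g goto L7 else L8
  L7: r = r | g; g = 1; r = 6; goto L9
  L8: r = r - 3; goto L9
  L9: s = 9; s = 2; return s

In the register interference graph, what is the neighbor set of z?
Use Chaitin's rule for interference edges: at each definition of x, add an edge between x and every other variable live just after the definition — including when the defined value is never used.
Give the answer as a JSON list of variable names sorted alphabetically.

Block summaries:
  L0: {f,g,s} / ∅
  L1: {g} / {s}
  L2: {f,r} / ∅
  L3: {s,z} / ∅
  L4: {g,r,z} / {g}
  L5: {r,z} / ∅
  L6: {g} / {g}
  L7: {g,r} / {g,r}
  L8: {r} / {r}
  L9: {s} / ∅

Backward fixpoint:
  live L0: ∅→{g,s}
  live L1: {s}→∅
  live L2: {g}→{g,r}
  live L3: {g,r}→{g,r}
  live L4: {g}→{g,r}
  live L5: ∅→∅
  live L6: {g,r}→{g,r}
  live L7: {g,r}→∅
  live L8: {r}→∅
  live L9: ∅→∅

Conflict graph:
  f↔{g,s}
  g↔{f,r,s,z}
  r↔{g,s,z}
  s↔{f,g,r}
  z↔{g,r}

N(z) = ["g", "r"]

Answer: ["g", "r"]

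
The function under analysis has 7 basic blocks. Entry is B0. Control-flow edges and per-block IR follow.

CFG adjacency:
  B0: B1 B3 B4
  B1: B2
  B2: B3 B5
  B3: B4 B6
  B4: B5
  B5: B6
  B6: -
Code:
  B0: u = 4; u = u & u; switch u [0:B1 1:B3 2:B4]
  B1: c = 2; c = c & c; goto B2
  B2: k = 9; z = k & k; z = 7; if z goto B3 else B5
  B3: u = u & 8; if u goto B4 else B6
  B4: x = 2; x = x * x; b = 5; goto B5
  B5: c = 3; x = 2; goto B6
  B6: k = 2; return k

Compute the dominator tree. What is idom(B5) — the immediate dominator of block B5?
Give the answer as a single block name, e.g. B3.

idom tree: B1←B0 B2←B1 B3←B0 B4←B0 B5←B0 B6←B0
Dom at joins:
  B3: preds {B0,B2}: {B0} ∩ {B0,B1,B2} = {B0}; idom=B0
  B4: preds {B0,B3}: {B0} ∩ {B0,B3} = {B0}; idom=B0
  B5: preds {B2,B4}: {B0,B1,B2} ∩ {B0,B4} = {B0}; idom=B0
  B6: preds {B3,B5}: {B0,B3} ∩ {B0,B5} = {B0}; idom=B0

idom(B5) = B0

Answer: B0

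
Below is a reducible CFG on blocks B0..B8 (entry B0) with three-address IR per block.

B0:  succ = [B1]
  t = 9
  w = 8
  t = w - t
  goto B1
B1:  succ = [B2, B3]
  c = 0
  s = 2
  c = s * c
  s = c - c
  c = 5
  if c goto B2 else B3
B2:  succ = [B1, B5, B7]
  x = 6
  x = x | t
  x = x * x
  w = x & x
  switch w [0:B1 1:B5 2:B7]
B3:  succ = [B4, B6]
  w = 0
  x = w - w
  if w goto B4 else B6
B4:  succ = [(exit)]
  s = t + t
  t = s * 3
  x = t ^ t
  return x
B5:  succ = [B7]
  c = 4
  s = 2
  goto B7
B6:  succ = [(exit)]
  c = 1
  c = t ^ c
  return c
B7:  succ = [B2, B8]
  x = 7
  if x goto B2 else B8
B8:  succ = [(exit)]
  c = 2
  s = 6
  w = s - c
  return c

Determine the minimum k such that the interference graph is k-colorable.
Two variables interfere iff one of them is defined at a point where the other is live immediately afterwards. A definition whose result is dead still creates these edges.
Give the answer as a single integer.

Answer: 3

Derivation:
Per-block:
  B0: {t,w} / ∅
  B1: {c,s} / ∅
  B2: {w,x} / {t}
  B3: {w,x} / ∅
  B4: {s,t,x} / {t}
  B5: {c,s} / ∅
  B6: {c} / {t}
  B7: {x} / ∅
  B8: {c,s,w} / ∅

Liveness:
  B0: in=∅ out={t}
  B1: in={t} out={t}
  B2: in={t} out={t}
  B3: in={t} out={t}
  B4: in={t} out=∅
  B5: in={t} out={t}
  B6: in={t} out=∅
  B7: in={t} out={t}
  B8: in=∅ out=∅

Conflict graph:
  c↔{s,t,w}
  s↔{c,t}
  t↔{c,s,w,x}
  w↔{c,t,x}
  x↔{t,w}

Colouring:
  {c,s,t} pairwise interfere (3-clique) ⇒ χ ≥ 3
  3-colouring: r0={t}  r1={c,x}  r2={s,w}
  χ = 3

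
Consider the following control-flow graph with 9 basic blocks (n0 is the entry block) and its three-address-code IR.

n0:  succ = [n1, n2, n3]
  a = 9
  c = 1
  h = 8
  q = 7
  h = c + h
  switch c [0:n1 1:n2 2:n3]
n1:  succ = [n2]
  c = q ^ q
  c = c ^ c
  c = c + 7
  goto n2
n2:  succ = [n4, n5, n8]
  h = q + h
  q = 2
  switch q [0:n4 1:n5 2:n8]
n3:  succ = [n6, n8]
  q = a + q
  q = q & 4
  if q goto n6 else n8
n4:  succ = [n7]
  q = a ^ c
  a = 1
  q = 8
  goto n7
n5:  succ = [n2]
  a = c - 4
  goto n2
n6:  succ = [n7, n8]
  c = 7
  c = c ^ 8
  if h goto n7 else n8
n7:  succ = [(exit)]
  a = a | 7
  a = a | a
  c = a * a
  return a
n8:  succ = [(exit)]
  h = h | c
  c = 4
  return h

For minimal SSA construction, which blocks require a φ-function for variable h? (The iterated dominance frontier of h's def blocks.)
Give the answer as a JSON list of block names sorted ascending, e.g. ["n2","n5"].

Answer: ["n2", "n7", "n8"]

Working:
idom tree: n1←n0 n2←n0 n3←n0 n4←n2 n5←n2 n6←n3 n7←n0 n8←n0
Dom at joins:
  n2: preds {n0,n1,n5}: {n0} ∩ {n0,n1} ∩ {n0,n2,n5} = {n0}; idom=n0
  n7: preds {n4,n6}: {n0,n2,n4} ∩ {n0,n3,n6} = {n0}; idom=n0
  n8: preds {n2,n3,n6}: {n0,n2} ∩ {n0,n3} ∩ {n0,n3,n6} = {n0}; idom=n0

DF walk-up:
  n2←n0: walk · to n0
  n2←n1: walk n1 to n0
  n2←n5: walk n5→n2 to n0
  n7←n4: walk n4→n2 to n0
  n7←n6: walk n6→n3 to n0
  n8←n2: walk n2 to n0
  n8←n3: walk n3 to n0
  n8←n6: walk n6→n3 to n0
  DF(n0)=∅
  DF(n1)={n2}
  DF(n2)={n2,n7,n8}
  DF(n3)={n7,n8}
  DF(n4)={n7}
  DF(n5)={n2}
  DF(n6)={n7,n8}
  DF(n7)=∅
  DF(n8)=∅

φ for h: defs {n0,n2,n8}
  DF⁺ = {n2,n7,n8}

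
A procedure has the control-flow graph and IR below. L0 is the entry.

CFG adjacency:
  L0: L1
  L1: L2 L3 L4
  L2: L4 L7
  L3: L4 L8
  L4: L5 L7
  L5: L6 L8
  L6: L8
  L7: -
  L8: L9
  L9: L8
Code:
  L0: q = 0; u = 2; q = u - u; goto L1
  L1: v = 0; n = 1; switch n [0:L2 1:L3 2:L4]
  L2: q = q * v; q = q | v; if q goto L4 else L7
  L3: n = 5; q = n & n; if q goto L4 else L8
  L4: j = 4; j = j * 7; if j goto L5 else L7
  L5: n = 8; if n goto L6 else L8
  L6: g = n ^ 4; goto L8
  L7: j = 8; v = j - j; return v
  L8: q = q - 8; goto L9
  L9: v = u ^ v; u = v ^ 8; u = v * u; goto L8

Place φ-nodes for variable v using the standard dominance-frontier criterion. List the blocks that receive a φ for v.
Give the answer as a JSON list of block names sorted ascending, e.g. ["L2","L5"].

Answer: ["L8"]

Derivation:
idom tree: L1←L0 L2←L1 L3←L1 L4←L1 L5←L4 L6←L5 L7←L1 L8←L1 L9←L8
Dom∩ at merges:
  L4: preds {L1,L2,L3}: {L0,L1} ∩ {L0,L1,L2} ∩ {L0,L1,L3} = {L0,L1}; idom=L1
  L7: preds {L2,L4}: {L0,L1,L2} ∩ {L0,L1,L4} = {L0,L1}; idom=L1
  L8: preds {L3,L5,L6,L9}: {L0,L1,L3} ∩ {L0,L1,L4,L5} ∩ {L0,L1,L4,L5,L6} ∩ {L0,L1,L8,L9} = {L0,L1}; idom=L1

Frontier:
  L4←L1: walk · to L1
  L4←L2: walk L2 to L1
  L4←L3: walk L3 to L1
  L7←L2: walk L2 to L1
  L7←L4: walk L4 to L1
  L8←L3: walk L3 to L1
  L8←L5: walk L5→L4 to L1
  L8←L6: walk L6→L5→L4 to L1
  L8←L9: walk L9→L8 to L1
  L0 → ∅
  L1 → ∅
  L2 → {L4,L7}
  L3 → {L4,L8}
  L4 → {L7,L8}
  L5 → {L8}
  L6 → {L8}
  L7 → ∅
  L8 → {L8}
  L9 → {L8}

φ for v: defs {L1,L7,L9}
  DF⁺ = {L8}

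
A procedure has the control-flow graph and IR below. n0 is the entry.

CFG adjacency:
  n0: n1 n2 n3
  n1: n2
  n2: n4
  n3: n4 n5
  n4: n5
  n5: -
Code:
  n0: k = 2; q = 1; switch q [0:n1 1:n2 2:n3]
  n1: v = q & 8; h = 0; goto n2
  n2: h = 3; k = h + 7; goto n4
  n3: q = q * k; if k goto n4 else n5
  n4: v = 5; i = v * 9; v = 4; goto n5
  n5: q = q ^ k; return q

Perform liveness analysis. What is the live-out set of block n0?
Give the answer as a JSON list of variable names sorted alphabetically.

Block summaries:
  n0: {k,q} / ∅
  n1: {h,v} / {q}
  n2: {h,k} / ∅
  n3: {q} / {k,q}
  n4: {i,v} / ∅
  n5: {q} / {k,q}

Backward fixpoint:
  n0 li=∅ lo={k,q}
  n1 li={q} lo={q}
  n2 li={q} lo={k,q}
  n3 li={k,q} lo={k,q}
  n4 li={k,q} lo={k,q}
  n5 li={k,q} lo=∅

live-out(n0) = ["k", "q"]

Answer: ["k", "q"]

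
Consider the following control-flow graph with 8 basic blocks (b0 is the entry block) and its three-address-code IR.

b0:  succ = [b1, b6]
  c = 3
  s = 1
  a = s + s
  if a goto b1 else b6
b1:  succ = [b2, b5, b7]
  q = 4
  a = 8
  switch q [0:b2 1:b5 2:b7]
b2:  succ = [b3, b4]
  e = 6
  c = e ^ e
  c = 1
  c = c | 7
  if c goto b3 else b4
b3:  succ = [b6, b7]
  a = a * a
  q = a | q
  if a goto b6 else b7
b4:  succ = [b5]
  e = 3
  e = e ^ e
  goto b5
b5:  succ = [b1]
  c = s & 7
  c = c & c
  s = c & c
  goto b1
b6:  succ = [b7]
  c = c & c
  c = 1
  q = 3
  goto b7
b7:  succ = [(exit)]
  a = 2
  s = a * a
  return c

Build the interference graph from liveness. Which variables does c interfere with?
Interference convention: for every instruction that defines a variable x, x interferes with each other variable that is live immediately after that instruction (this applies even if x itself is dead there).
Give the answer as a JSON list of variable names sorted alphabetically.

Answer: ["a", "q", "s"]

Working:
Per-block:
  b0 def {a,c,s} use ∅
  b1 def {a,q} use ∅
  b2 def {c,e} use ∅
  b3 def {a,q} use {a,q}
  b4 def {e} use ∅
  b5 def {c,s} use {s}
  b6 def {c,q} use {c}
  b7 def {a,s} use {c}

Live sets:
  live b0: ∅→{c,s}
  live b1: {c,s}→{a,c,q,s}
  live b2: {a,q,s}→{a,c,q,s}
  live b3: {a,c,q}→{c}
  live b4: {s}→{s}
  live b5: {s}→{c,s}
  live b6: {c}→{c}
  live b7: {c}→∅

Conflict graph:
  a — {c,e,q,s}
  c — {a,q,s}
  e — {a,q,s}
  q — {a,c,e,s}
  s — {a,c,e,q}

N(c) = ["a", "q", "s"]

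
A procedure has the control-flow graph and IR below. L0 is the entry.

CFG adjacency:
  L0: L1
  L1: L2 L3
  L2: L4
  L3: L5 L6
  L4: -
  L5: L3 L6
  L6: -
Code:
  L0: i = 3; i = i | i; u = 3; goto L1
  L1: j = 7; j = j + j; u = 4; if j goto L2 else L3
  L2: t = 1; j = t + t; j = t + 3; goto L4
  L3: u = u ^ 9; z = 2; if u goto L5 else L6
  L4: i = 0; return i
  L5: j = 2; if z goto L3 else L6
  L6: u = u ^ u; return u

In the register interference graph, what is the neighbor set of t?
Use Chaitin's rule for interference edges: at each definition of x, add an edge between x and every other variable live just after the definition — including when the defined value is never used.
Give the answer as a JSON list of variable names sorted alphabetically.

Answer: ["j"]

Derivation:
def/use:
  L0: def={i,u} ue=∅
  L1: def={j,u} ue=∅
  L2: def={j,t} ue=∅
  L3: def={u,z} ue={u}
  L4: def={i} ue=∅
  L5: def={j} ue={z}
  L6: def={u} ue={u}

Liveness:
  live L0: ∅→∅
  live L1: ∅→{u}
  live L2: ∅→∅
  live L3: {u}→{u,z}
  live L4: ∅→∅
  live L5: {u,z}→{u}
  live L6: {u}→∅

Conflict graph:
  i↔∅
  j↔{t,u,z}
  t↔{j}
  u↔{j,z}
  z↔{j,u}

N(t) = ["j"]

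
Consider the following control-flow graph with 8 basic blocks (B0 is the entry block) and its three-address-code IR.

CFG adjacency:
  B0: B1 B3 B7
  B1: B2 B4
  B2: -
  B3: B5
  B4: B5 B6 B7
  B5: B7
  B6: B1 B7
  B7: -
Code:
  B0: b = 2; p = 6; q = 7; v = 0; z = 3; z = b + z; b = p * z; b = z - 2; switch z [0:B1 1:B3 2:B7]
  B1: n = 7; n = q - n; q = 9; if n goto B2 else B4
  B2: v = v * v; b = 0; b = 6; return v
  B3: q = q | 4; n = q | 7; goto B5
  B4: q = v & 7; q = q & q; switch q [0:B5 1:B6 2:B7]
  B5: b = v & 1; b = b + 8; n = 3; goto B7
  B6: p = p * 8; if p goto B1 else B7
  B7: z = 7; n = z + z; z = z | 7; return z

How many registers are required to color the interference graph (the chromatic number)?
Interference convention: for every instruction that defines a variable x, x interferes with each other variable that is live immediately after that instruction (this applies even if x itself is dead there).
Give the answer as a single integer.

Answer: 5

Working:
Block summaries:
  B0 def {b,p,q,v,z} use ∅
  B1 def {n,q} use {q}
  B2 def {b,v} use {v}
  B3 def {n,q} use {q}
  B4 def {q} use {v}
  B5 def {b,n} use {v}
  B6 def {p} use {p}
  B7 def {n,z} use ∅

Backward fixpoint:
  live B0: ∅→{p,q,v}
  live B1: {p,q,v}→{p,v}
  live B2: {v}→∅
  live B3: {q,v}→{v}
  live B4: {p,v}→{p,q,v}
  live B5: {v}→∅
  live B6: {p,q,v}→{p,q,v}
  live B7: ∅→∅

Conflict graph:
  b↔{p,q,v,z}
  n↔{p,q,v,z}
  p↔{b,n,q,v,z}
  q↔{b,n,p,v,z}
  v↔{b,n,p,q,z}
  z↔{b,n,p,q,v}

Chromatic number:
  lower bound: {b,p,q,v,z} mutually conflict ⇒ χ ≥ 5
  assign b→R4 n→R4 p→R0 q→R1 v→R2 z→R3 — no edge inside a register ⇒ χ ≤ 5
  χ = 5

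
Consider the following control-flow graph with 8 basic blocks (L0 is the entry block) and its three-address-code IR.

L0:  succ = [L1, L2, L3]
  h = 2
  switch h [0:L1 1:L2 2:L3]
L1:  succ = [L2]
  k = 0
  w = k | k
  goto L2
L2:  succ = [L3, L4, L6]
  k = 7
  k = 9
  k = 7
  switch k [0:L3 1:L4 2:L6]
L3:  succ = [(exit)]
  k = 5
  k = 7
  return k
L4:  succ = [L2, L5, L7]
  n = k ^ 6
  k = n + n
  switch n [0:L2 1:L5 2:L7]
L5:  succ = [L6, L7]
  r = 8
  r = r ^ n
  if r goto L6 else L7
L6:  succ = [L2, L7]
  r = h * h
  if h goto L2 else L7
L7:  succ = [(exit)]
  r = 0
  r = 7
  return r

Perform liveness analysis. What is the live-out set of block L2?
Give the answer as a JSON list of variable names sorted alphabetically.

Answer: ["h", "k"]

Analysis:
Block summaries:
  L0: def={h} ue=∅
  L1: def={k,w} ue=∅
  L2: def={k} ue=∅
  L3: def={k} ue=∅
  L4: def={k,n} ue={k}
  L5: def={r} ue={n}
  L6: def={r} ue={h}
  L7: def={r} ue=∅

Backward fixpoint:
  live L0: ∅→{h}
  live L1: {h}→{h}
  live L2: {h}→{h,k}
  live L3: ∅→∅
  live L4: {h,k}→{h,n}
  live L5: {h,n}→{h}
  live L6: {h}→{h}
  live L7: ∅→∅

live-out(L2) = ["h", "k"]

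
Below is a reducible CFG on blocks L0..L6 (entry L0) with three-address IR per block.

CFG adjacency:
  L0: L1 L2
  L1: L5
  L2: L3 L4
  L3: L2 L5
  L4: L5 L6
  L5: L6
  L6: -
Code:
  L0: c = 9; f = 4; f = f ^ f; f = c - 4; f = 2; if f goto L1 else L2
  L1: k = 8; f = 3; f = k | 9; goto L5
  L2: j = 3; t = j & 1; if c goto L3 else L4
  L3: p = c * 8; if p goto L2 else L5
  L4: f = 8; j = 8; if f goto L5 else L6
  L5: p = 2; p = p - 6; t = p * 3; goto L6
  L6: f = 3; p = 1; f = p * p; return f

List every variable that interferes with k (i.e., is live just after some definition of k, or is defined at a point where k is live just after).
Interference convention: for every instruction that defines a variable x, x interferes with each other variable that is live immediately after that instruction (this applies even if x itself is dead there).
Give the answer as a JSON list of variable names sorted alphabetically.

Answer: ["f"]

Working:
def/use:
  L0: {c,f} / ∅
  L1: {f,k} / ∅
  L2: {j,t} / {c}
  L3: {p} / {c}
  L4: {f,j} / ∅
  L5: {p,t} / ∅
  L6: {f,p} / ∅

Liveness:
  L0: in=∅ out={c}
  L1: in=∅ out=∅
  L2: in={c} out={c}
  L3: in={c} out={c}
  L4: in=∅ out=∅
  L5: in=∅ out=∅
  L6: in=∅ out=∅

Conflict graph:
  c — {f,j,p,t}
  f — {c,j,k}
  j — {c,f}
  k — {f}
  p — {c}
  t — {c}

N(k) = ["f"]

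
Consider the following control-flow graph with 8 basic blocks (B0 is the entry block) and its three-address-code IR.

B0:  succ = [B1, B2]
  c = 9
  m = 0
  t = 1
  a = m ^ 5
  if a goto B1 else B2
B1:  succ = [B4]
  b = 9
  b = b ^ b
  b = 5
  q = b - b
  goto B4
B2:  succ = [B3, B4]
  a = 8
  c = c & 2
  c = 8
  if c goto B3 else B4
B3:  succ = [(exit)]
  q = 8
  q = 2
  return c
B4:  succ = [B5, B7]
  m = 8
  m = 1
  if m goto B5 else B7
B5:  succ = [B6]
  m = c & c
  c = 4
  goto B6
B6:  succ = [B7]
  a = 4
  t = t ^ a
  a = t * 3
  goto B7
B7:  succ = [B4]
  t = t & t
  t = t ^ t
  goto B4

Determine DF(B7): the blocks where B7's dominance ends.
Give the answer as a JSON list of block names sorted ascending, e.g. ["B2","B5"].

idom tree: B1←B0 B2←B0 B3←B2 B4←B0 B5←B4 B6←B5 B7←B4
Join-block Dom:
  B4: preds {B1,B2,B7}: {B0,B1} ∩ {B0,B2} ∩ {B0,B4,B7} = {B0}; idom=B0
  B7: preds {B4,B6}: {B0,B4} ∩ {B0,B4,B5,B6} = {B0,B4}; idom=B4

DF derivation:
  join B4 pred B1: B1 stop@B0
  join B4 pred B2: B2 stop@B0
  join B4 pred B7: B7→B4 stop@B0
  join B7 pred B4: · stop@B4
  join B7 pred B6: B6→B5 stop@B4
  DF(B0)=∅
  DF(B1)={B4}
  DF(B2)={B4}
  DF(B3)=∅
  DF(B4)={B4}
  DF(B5)={B7}
  DF(B6)={B7}
  DF(B7)={B4}

DF(B7) = ["B4"]

Answer: ["B4"]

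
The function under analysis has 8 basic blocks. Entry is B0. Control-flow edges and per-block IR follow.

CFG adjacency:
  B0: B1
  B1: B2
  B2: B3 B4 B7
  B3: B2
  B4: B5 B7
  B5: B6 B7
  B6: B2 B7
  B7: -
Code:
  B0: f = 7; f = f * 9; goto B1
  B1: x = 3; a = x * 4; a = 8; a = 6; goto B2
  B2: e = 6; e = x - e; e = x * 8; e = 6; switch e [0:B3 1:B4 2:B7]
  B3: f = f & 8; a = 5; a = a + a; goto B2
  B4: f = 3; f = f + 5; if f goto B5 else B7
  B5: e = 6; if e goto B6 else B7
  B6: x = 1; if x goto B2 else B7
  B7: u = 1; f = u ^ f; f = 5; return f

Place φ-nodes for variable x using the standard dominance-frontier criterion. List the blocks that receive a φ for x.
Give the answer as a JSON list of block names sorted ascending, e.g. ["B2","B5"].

idom tree: B1←B0 B2←B1 B3←B2 B4←B2 B5←B4 B6←B5 B7←B2
Dom at joins:
  B2: preds {B1,B3,B6}: {B0,B1} ∩ {B0,B1,B2,B3} ∩ {B0,B1,B2,B4,B5,B6} = {B0,B1}; idom=B1
  B7: preds {B2,B4,B5,B6}: {B0,B1,B2} ∩ {B0,B1,B2,B4} ∩ {B0,B1,B2,B4,B5} ∩ {B0,B1,B2,B4,B5,B6} = {B0,B1,B2}; idom=B2

Frontier:
  join B2 pred B1: · stop@B1
  join B2 pred B3: B3→B2 stop@B1
  join B2 pred B6: B6→B5→B4→B2 stop@B1
  join B7 pred B2: · stop@B2
  join B7 pred B4: B4 stop@B2
  join B7 pred B5: B5→B4 stop@B2
  join B7 pred B6: B6→B5→B4 stop@B2
  B0: DF=∅
  B1: DF=∅
  B2: DF={B2}
  B3: DF={B2}
  B4: DF={B2,B7}
  B5: DF={B2,B7}
  B6: DF={B2,B7}
  B7: DF=∅

φ for x: defs {B1,B6}
  DF⁺ = {B2,B7}

Answer: ["B2", "B7"]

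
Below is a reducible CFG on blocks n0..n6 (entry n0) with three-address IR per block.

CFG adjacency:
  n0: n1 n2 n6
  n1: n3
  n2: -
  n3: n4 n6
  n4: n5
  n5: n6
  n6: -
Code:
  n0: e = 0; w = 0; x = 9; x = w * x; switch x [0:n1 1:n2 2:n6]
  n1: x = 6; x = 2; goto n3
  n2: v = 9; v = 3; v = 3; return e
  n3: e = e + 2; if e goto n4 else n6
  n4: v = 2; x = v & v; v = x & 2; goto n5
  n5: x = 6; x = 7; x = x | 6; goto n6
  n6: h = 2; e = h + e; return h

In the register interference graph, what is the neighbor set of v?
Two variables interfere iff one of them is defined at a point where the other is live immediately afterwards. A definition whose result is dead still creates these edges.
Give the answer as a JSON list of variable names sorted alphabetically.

def/use:
  n0 def {e,w,x} use ∅
  n1 def {x} use ∅
  n2 def {v} use {e}
  n3 def {e} use {e}
  n4 def {v,x} use ∅
  n5 def {x} use ∅
  n6 def {e,h} use {e}

Live sets:
  live n0: ∅→{e}
  live n1: {e}→{e}
  live n2: {e}→∅
  live n3: {e}→{e}
  live n4: {e}→{e}
  live n5: {e}→{e}
  live n6: {e}→∅

Interfere edges:
  e — {h,v,w,x}
  h — {e}
  v — {e}
  w — {e,x}
  x — {e,w}

N(v) = ["e"]

Answer: ["e"]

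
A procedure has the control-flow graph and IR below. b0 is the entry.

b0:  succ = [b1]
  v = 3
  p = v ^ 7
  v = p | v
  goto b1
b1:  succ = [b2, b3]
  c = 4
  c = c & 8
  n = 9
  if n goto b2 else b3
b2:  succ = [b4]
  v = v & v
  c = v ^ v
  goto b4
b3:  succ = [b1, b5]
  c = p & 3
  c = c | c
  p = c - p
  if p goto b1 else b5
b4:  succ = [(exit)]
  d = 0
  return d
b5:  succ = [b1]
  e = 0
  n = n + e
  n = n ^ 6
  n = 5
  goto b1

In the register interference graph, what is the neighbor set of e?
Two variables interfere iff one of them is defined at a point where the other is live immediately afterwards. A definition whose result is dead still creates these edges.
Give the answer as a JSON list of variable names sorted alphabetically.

Answer: ["n", "p", "v"]

Derivation:
def/use:
  b0: {p,v} / ∅
  b1: {c,n} / ∅
  b2: {c,v} / {v}
  b3: {c,p} / {p}
  b4: {d} / ∅
  b5: {e,n} / {n}

Liveness:
  live b0: ∅→{p,v}
  live b1: {p,v}→{n,p,v}
  live b2: {v}→∅
  live b3: {n,p,v}→{n,p,v}
  live b4: ∅→∅
  live b5: {n,p,v}→{p,v}

Interference:
  c — {n,p,v}
  d — ∅
  e — {n,p,v}
  n — {c,e,p,v}
  p — {c,e,n,v}
  v — {c,e,n,p}

N(e) = ["n", "p", "v"]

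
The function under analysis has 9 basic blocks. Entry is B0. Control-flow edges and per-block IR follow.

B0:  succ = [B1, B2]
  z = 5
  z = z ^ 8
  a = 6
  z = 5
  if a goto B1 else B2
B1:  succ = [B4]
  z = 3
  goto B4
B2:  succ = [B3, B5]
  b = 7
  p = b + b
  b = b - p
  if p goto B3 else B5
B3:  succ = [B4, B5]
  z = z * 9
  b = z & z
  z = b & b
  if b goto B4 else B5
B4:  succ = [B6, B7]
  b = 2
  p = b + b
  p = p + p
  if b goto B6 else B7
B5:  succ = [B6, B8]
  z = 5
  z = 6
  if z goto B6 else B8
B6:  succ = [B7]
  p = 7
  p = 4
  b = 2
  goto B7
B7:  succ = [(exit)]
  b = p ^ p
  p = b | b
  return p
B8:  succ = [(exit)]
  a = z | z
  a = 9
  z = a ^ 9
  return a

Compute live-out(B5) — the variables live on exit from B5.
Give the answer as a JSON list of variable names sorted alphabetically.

Answer: ["z"]

Derivation:
def/use:
  B0: {a,z} / ∅
  B1: {z} / ∅
  B2: {b,p} / ∅
  B3: {b,z} / {z}
  B4: {b,p} / ∅
  B5: {z} / ∅
  B6: {b,p} / ∅
  B7: {b,p} / {p}
  B8: {a,z} / {z}

Liveness:
  B0: in=∅ out={z}
  B1: in=∅ out=∅
  B2: in={z} out={z}
  B3: in={z} out=∅
  B4: in=∅ out={p}
  B5: in=∅ out={z}
  B6: in=∅ out={p}
  B7: in={p} out=∅
  B8: in={z} out=∅

live-out(B5) = ["z"]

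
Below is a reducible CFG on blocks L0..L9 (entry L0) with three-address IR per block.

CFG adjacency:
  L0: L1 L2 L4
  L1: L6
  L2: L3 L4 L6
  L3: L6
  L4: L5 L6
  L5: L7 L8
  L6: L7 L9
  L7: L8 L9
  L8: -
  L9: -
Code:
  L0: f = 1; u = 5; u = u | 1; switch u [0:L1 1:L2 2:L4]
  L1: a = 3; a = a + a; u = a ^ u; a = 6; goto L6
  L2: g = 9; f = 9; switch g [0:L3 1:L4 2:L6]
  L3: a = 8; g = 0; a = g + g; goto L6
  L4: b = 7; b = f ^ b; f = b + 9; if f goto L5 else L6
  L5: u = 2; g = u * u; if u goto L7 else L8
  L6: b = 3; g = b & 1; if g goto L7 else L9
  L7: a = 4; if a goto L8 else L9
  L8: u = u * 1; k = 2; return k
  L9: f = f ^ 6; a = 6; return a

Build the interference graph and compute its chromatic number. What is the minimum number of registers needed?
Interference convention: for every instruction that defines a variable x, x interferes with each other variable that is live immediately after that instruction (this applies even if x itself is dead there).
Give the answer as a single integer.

def/use:
  L0: {f,u} / ∅
  L1: {a,u} / {u}
  L2: {f,g} / ∅
  L3: {a,g} / ∅
  L4: {b,f} / {f}
  L5: {g,u} / ∅
  L6: {b,g} / ∅
  L7: {a} / ∅
  L8: {k,u} / {u}
  L9: {a,f} / {f}

Backward fixpoint:
  L0: in=∅ out={f,u}
  L1: in={f,u} out={f,u}
  L2: in={u} out={f,u}
  L3: in={f,u} out={f,u}
  L4: in={f,u} out={f,u}
  L5: in={f} out={f,u}
  L6: in={f,u} out={f,u}
  L7: in={f,u} out={f,u}
  L8: in={u} out=∅
  L9: in={f} out=∅

Interfere edges:
  a: {f,u}
  b: {f,u}
  f: {a,b,g,u}
  g: {f,u}
  k: ∅
  u: {a,b,f,g}

Colouring:
  lower bound: {a,f,u} mutually conflict ⇒ χ ≥ 3
  assign a→c2 b→c2 f→c0 g→c2 k→c0 u→c1 — no edge inside a register ⇒ χ ≤ 3
  χ = 3

Answer: 3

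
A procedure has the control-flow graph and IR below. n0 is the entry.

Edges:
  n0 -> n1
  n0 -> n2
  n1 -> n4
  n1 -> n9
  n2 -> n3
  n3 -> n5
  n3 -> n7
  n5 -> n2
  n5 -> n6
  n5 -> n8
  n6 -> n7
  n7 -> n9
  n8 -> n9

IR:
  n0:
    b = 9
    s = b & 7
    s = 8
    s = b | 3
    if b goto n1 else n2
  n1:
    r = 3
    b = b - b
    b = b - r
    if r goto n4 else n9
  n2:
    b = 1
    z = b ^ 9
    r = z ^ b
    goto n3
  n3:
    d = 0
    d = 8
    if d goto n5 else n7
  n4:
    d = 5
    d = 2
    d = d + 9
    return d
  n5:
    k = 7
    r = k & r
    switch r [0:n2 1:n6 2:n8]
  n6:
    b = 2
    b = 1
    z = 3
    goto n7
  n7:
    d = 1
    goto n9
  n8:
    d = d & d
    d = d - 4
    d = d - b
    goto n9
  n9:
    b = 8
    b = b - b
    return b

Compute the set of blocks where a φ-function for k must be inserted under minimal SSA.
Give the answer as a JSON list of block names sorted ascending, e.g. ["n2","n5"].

Answer: ["n2", "n7", "n9"]

Working:
idom tree: n1←n0 n2←n0 n3←n2 n4←n1 n5←n3 n6←n5 n7←n3 n8←n5 n9←n0
Dom∩ at merges:
  n2: preds {n0,n5}: {n0} ∩ {n0,n2,n3,n5} = {n0}; idom=n0
  n7: preds {n3,n6}: {n0,n2,n3} ∩ {n0,n2,n3,n5,n6} = {n0,n2,n3}; idom=n3
  n9: preds {n1,n7,n8}: {n0,n1} ∩ {n0,n2,n3,n7} ∩ {n0,n2,n3,n5,n8} = {n0}; idom=n0

DF walk-up:
  n2←n0: walk · to n0
  n2←n5: walk n5→n3→n2 to n0
  n7←n3: walk · to n3
  n7←n6: walk n6→n5 to n3
  n9←n1: walk n1 to n0
  n9←n7: walk n7→n3→n2 to n0
  n9←n8: walk n8→n5→n3→n2 to n0
  n0 → ∅
  n1 → {n9}
  n2 → {n2,n9}
  n3 → {n2,n9}
  n4 → ∅
  n5 → {n2,n7,n9}
  n6 → {n7}
  n7 → {n9}
  n8 → {n9}
  n9 → ∅

φ for k: defs {n5}
  DF⁺ = {n2,n7,n9}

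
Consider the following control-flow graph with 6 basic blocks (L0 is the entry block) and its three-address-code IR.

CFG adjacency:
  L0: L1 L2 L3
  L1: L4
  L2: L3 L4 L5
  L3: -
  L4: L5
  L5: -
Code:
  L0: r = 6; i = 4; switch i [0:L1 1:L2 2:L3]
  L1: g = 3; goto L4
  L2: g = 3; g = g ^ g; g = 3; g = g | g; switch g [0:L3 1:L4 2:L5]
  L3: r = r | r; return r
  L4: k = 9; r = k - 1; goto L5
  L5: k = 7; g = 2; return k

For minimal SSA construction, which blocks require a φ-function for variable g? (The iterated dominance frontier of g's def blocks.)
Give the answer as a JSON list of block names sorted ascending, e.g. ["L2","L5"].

idom tree: L1←L0 L2←L0 L3←L0 L4←L0 L5←L0
Dom∩ at merges:
  L3: preds {L0,L2}: {L0} ∩ {L0,L2} = {L0}; idom=L0
  L4: preds {L1,L2}: {L0,L1} ∩ {L0,L2} = {L0}; idom=L0
  L5: preds {L2,L4}: {L0,L2} ∩ {L0,L4} = {L0}; idom=L0

DF derivation:
  L3←L0: walk · to L0
  L3←L2: walk L2 to L0
  L4←L1: walk L1 to L0
  L4←L2: walk L2 to L0
  L5←L2: walk L2 to L0
  L5←L4: walk L4 to L0
  L0 → ∅
  L1 → {L4}
  L2 → {L3,L4,L5}
  L3 → ∅
  L4 → {L5}
  L5 → ∅

φ for g: defs {L1,L2,L5}
  DF⁺ = {L3,L4,L5}

Answer: ["L3", "L4", "L5"]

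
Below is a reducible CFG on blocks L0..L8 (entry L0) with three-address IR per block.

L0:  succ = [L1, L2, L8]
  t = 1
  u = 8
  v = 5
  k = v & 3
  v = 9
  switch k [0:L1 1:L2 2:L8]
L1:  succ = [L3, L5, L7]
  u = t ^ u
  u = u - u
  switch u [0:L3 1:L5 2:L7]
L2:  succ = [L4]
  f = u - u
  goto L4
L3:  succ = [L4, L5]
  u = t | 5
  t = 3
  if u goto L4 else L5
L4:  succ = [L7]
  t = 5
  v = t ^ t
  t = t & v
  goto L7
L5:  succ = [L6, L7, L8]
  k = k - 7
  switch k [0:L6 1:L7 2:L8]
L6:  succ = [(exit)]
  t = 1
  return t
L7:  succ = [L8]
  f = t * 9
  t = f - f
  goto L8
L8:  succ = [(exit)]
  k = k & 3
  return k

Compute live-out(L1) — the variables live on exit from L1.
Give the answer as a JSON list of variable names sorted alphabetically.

Block summaries:
  L0: {k,t,u,v} / ∅
  L1: {u} / {t,u}
  L2: {f} / {u}
  L3: {t,u} / {t}
  L4: {t,v} / ∅
  L5: {k} / {k}
  L6: {t} / ∅
  L7: {f,t} / {t}
  L8: {k} / {k}

Backward fixpoint:
  L0: in=∅ out={k,t,u}
  L1: in={k,t,u} out={k,t}
  L2: in={k,u} out={k}
  L3: in={k,t} out={k,t}
  L4: in={k} out={k,t}
  L5: in={k,t} out={k,t}
  L6: in=∅ out=∅
  L7: in={k,t} out={k}
  L8: in={k} out=∅

live-out(L1) = ["k", "t"]

Answer: ["k", "t"]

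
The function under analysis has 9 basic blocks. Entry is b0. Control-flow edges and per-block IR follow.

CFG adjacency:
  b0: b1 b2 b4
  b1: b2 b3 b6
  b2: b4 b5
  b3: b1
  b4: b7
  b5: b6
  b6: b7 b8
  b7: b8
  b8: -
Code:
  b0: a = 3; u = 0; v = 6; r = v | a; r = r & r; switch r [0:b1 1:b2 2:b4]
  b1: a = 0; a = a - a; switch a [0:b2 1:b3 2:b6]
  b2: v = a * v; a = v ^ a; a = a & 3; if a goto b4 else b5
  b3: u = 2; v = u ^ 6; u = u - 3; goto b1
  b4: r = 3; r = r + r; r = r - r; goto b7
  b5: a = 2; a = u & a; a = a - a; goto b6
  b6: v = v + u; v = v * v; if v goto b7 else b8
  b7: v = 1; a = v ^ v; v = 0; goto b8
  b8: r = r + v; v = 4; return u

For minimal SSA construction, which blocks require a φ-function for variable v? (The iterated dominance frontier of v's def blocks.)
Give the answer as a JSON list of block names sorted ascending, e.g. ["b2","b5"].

Answer: ["b1", "b2", "b4", "b6", "b7", "b8"]

Working:
idom tree: b1←b0 b2←b0 b3←b1 b4←b0 b5←b2 b6←b0 b7←b0 b8←b0
Dom∩ at merges:
  b1: preds {b0,b3}: {b0} ∩ {b0,b1,b3} = {b0}; idom=b0
  b2: preds {b0,b1}: {b0} ∩ {b0,b1} = {b0}; idom=b0
  b4: preds {b0,b2}: {b0} ∩ {b0,b2} = {b0}; idom=b0
  b6: preds {b1,b5}: {b0,b1} ∩ {b0,b2,b5} = {b0}; idom=b0
  b7: preds {b4,b6}: {b0,b4} ∩ {b0,b6} = {b0}; idom=b0
  b8: preds {b6,b7}: {b0,b6} ∩ {b0,b7} = {b0}; idom=b0

DF derivation:
  b1←b0: walk · to b0
  b1←b3: walk b3→b1 to b0
  b2←b0: walk · to b0
  b2←b1: walk b1 to b0
  b4←b0: walk · to b0
  b4←b2: walk b2 to b0
  b6←b1: walk b1 to b0
  b6←b5: walk b5→b2 to b0
  b7←b4: walk b4 to b0
  b7←b6: walk b6 to b0
  b8←b6: walk b6 to b0
  b8←b7: walk b7 to b0
  b0: DF=∅
  b1: DF={b1,b2,b6}
  b2: DF={b4,b6}
  b3: DF={b1}
  b4: DF={b7}
  b5: DF={b6}
  b6: DF={b7,b8}
  b7: DF={b8}
  b8: DF=∅

φ for v: defs {b0,b2,b3,b6,b7,b8}
  DF⁺ = {b1,b2,b4,b6,b7,b8}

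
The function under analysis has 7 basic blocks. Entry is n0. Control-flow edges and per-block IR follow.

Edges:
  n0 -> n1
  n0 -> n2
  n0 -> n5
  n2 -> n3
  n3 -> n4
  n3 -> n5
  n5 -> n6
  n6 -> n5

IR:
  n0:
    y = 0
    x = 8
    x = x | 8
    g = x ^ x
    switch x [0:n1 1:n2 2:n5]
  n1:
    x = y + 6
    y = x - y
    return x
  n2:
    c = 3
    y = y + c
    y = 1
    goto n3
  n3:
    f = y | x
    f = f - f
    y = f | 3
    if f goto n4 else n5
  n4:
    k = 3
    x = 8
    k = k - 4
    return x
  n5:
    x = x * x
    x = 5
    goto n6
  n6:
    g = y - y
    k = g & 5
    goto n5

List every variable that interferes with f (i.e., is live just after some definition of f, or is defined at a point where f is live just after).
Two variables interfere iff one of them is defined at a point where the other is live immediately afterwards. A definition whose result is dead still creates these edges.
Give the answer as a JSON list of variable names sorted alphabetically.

Block summaries:
  n0: def={g,x,y} ue=∅
  n1: def={x,y} ue={y}
  n2: def={c,y} ue={y}
  n3: def={f,y} ue={x,y}
  n4: def={k,x} ue=∅
  n5: def={x} ue={x}
  n6: def={g,k} ue={y}

Liveness:
  n0: in=∅ out={x,y}
  n1: in={y} out=∅
  n2: in={x,y} out={x,y}
  n3: in={x,y} out={x,y}
  n4: in=∅ out=∅
  n5: in={x,y} out={x,y}
  n6: in={x,y} out={x,y}

Interference:
  c — {x,y}
  f — {x,y}
  g — {x,y}
  k — {x,y}
  x — {c,f,g,k,y}
  y — {c,f,g,k,x}

N(f) = ["x", "y"]

Answer: ["x", "y"]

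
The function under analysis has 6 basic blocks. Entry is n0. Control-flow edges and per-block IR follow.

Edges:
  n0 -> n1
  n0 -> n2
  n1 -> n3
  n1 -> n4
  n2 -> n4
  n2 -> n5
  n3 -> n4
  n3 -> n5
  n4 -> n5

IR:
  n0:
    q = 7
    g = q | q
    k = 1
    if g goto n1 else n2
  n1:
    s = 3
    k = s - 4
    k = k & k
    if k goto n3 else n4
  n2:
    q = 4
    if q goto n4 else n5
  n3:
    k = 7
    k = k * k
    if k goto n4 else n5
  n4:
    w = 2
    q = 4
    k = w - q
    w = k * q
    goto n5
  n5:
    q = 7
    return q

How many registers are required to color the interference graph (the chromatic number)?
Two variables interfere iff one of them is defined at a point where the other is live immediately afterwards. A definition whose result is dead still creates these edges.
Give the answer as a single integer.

Answer: 2

Working:
def/use:
  n0 def {g,k,q} use ∅
  n1 def {k,s} use ∅
  n2 def {q} use ∅
  n3 def {k} use ∅
  n4 def {k,q,w} use ∅
  n5 def {q} use ∅

Live sets:
  n0 li=∅ lo=∅
  n1 li=∅ lo=∅
  n2 li=∅ lo=∅
  n3 li=∅ lo=∅
  n4 li=∅ lo=∅
  n5 li=∅ lo=∅

Interference:
  g: {k}
  k: {g,q}
  q: {k,w}
  s: ∅
  w: {q}

Registers:
  lower bound: {g,k} mutually conflict ⇒ χ ≥ 2
  assign g→c1 k→c0 q→c1 s→c0 w→c0 — no edge inside a register ⇒ χ ≤ 2
  χ = 2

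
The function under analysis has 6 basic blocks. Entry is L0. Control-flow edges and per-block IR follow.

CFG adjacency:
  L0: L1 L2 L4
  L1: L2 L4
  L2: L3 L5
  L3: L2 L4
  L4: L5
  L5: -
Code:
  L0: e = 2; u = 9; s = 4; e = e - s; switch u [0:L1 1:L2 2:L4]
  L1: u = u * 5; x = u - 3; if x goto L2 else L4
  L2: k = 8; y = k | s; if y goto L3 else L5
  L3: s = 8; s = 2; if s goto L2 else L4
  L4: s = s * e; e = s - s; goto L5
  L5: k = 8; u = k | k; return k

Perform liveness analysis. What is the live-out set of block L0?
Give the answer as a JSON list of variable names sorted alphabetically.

def/use:
  L0: def={e,s,u} ue=∅
  L1: def={u,x} ue={u}
  L2: def={k,y} ue={s}
  L3: def={s} ue=∅
  L4: def={e,s} ue={e,s}
  L5: def={k,u} ue=∅

Backward fixpoint:
  L0: in=∅ out={e,s,u}
  L1: in={e,s,u} out={e,s}
  L2: in={e,s} out={e}
  L3: in={e} out={e,s}
  L4: in={e,s} out=∅
  L5: in=∅ out=∅

live-out(L0) = ["e", "s", "u"]

Answer: ["e", "s", "u"]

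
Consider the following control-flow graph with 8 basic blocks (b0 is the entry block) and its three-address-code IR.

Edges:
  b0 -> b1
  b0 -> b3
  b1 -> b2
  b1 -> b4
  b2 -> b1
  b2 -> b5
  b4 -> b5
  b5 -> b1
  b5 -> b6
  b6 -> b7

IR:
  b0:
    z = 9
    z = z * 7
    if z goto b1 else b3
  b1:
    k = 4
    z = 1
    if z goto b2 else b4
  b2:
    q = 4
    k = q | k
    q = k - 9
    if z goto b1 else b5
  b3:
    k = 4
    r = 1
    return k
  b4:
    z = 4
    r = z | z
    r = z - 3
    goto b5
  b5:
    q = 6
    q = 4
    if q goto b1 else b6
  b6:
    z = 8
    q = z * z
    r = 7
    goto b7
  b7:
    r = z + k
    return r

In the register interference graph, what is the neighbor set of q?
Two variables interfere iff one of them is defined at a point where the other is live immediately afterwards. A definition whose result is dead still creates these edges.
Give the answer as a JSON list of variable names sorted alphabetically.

Answer: ["k", "z"]

Analysis:
Per-block:
  b0: def={z} ue=∅
  b1: def={k,z} ue=∅
  b2: def={k,q} ue={k,z}
  b3: def={k,r} ue=∅
  b4: def={r,z} ue=∅
  b5: def={q} ue=∅
  b6: def={q,r,z} ue=∅
  b7: def={r} ue={k,z}

Live sets:
  b0 li=∅ lo=∅
  b1 li=∅ lo={k,z}
  b2 li={k,z} lo={k}
  b3 li=∅ lo=∅
  b4 li={k} lo={k}
  b5 li={k} lo={k}
  b6 li={k} lo={k,z}
  b7 li={k,z} lo=∅

Conflict graph:
  k — {q,r,z}
  q — {k,z}
  r — {k,z}
  z — {k,q,r}

N(q) = ["k", "z"]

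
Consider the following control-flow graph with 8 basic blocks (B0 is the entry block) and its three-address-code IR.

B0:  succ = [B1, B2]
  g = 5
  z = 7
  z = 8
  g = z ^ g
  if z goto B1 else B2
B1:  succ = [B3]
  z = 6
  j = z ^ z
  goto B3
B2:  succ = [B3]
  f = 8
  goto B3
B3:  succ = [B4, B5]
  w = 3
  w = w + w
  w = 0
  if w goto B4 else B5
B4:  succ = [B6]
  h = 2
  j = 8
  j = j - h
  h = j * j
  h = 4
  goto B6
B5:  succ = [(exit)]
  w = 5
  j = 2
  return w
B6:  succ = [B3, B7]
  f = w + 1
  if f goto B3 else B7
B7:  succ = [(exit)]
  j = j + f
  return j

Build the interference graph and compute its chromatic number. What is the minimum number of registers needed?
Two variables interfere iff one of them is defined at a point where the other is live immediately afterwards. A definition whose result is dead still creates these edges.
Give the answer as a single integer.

Answer: 3

Analysis:
def/use:
  B0 def {g,z} use ∅
  B1 def {j,z} use ∅
  B2 def {f} use ∅
  B3 def {w} use ∅
  B4 def {h,j} use ∅
  B5 def {j,w} use ∅
  B6 def {f} use {w}
  B7 def {j} use {f,j}

Live sets:
  live B0: ∅→∅
  live B1: ∅→∅
  live B2: ∅→∅
  live B3: ∅→{w}
  live B4: {w}→{j,w}
  live B5: ∅→∅
  live B6: {j,w}→{f,j}
  live B7: {f,j}→∅

Interference:
  f↔{j}
  g↔{z}
  h↔{j,w}
  j↔{f,h,w}
  w↔{h,j}
  z↔{g}

Colouring:
  {h,j,w} pairwise interfere (3-clique) ⇒ χ ≥ 3
  3-colouring: r0={g,j}  r1={f,h,z}  r2={w}
  χ = 3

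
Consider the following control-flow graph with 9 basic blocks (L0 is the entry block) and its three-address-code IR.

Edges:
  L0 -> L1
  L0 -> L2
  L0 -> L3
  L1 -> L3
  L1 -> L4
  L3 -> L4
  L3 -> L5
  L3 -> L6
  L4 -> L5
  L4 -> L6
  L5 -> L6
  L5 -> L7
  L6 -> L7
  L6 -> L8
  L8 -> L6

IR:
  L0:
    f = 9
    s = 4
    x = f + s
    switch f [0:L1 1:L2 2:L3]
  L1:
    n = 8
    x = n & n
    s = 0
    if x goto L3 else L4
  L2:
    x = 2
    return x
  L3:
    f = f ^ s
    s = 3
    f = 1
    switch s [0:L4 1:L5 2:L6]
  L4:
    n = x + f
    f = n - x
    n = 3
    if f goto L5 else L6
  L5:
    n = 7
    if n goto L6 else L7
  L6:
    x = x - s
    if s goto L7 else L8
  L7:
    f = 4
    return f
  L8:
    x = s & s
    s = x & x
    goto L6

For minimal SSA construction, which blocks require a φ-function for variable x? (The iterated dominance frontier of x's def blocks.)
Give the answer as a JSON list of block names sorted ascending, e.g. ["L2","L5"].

idom tree: L1←L0 L2←L0 L3←L0 L4←L0 L5←L0 L6←L0 L7←L0 L8←L6
Dom at joins:
  L3: preds {L0,L1}: {L0} ∩ {L0,L1} = {L0}; idom=L0
  L4: preds {L1,L3}: {L0,L1} ∩ {L0,L3} = {L0}; idom=L0
  L5: preds {L3,L4}: {L0,L3} ∩ {L0,L4} = {L0}; idom=L0
  L6: preds {L3,L4,L5,L8}: {L0,L3} ∩ {L0,L4} ∩ {L0,L5} ∩ {L0,L6,L8} = {L0}; idom=L0
  L7: preds {L5,L6}: {L0,L5} ∩ {L0,L6} = {L0}; idom=L0

Frontier:
  L3←L0: walk · to L0
  L3←L1: walk L1 to L0
  L4←L1: walk L1 to L0
  L4←L3: walk L3 to L0
  L5←L3: walk L3 to L0
  L5←L4: walk L4 to L0
  L6←L3: walk L3 to L0
  L6←L4: walk L4 to L0
  L6←L5: walk L5 to L0
  L6←L8: walk L8→L6 to L0
  L7←L5: walk L5 to L0
  L7←L6: walk L6 to L0
  DF(L0)=∅
  DF(L1)={L3,L4}
  DF(L2)=∅
  DF(L3)={L4,L5,L6}
  DF(L4)={L5,L6}
  DF(L5)={L6,L7}
  DF(L6)={L6,L7}
  DF(L7)=∅
  DF(L8)={L6}

φ for x: defs {L0,L1,L2,L6,L8}
  DF⁺ = {L3,L4,L5,L6,L7}

Answer: ["L3", "L4", "L5", "L6", "L7"]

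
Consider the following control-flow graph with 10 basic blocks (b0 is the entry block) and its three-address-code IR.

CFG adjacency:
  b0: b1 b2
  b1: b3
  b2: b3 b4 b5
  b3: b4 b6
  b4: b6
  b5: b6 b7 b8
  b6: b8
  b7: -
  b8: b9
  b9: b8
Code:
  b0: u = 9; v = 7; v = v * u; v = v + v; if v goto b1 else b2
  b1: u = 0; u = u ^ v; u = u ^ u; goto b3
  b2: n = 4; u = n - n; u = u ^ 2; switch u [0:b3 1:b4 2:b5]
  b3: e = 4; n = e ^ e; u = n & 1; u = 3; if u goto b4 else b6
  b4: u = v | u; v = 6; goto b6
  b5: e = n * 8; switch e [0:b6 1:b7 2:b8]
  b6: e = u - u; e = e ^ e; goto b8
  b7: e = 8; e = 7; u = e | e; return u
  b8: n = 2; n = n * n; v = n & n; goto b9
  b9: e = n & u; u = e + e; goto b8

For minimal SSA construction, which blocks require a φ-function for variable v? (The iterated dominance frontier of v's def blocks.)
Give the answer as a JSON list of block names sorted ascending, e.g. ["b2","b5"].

idom tree: b1←b0 b2←b0 b3←b0 b4←b0 b5←b2 b6←b0 b7←b5 b8←b0 b9←b8
Join-block Dom:
  b3: preds {b1,b2}: {b0,b1} ∩ {b0,b2} = {b0}; idom=b0
  b4: preds {b2,b3}: {b0,b2} ∩ {b0,b3} = {b0}; idom=b0
  b6: preds {b3,b4,b5}: {b0,b3} ∩ {b0,b4} ∩ {b0,b2,b5} = {b0}; idom=b0
  b8: preds {b5,b6,b9}: {b0,b2,b5} ∩ {b0,b6} ∩ {b0,b8,b9} = {b0}; idom=b0

DF walk-up:
  b3←b1: walk b1 to b0
  b3←b2: walk b2 to b0
  b4←b2: walk b2 to b0
  b4←b3: walk b3 to b0
  b6←b3: walk b3 to b0
  b6←b4: walk b4 to b0
  b6←b5: walk b5→b2 to b0
  b8←b5: walk b5→b2 to b0
  b8←b6: walk b6 to b0
  b8←b9: walk b9→b8 to b0
  DF(b0)=∅
  DF(b1)={b3}
  DF(b2)={b3,b4,b6,b8}
  DF(b3)={b4,b6}
  DF(b4)={b6}
  DF(b5)={b6,b8}
  DF(b6)={b8}
  DF(b7)=∅
  DF(b8)={b8}
  DF(b9)={b8}

φ for v: defs {b0,b4,b8}
  DF⁺ = {b6,b8}

Answer: ["b6", "b8"]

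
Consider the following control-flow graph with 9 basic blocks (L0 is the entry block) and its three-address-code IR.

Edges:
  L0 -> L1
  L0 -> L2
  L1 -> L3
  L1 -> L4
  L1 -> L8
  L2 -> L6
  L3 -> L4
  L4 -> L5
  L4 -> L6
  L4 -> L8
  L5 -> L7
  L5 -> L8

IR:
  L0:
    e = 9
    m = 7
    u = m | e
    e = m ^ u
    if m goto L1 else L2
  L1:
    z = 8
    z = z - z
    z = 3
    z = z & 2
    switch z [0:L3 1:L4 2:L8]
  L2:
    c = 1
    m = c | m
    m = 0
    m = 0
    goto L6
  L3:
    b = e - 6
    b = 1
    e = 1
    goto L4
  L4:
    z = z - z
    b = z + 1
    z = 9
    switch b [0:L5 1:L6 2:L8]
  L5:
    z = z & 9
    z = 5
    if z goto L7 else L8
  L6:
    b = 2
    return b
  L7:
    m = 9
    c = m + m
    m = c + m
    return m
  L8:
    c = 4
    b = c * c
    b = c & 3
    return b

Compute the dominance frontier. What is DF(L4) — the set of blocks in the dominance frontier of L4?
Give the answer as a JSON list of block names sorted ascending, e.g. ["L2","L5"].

Answer: ["L6", "L8"]

Working:
idom tree: L1←L0 L2←L0 L3←L1 L4←L1 L5←L4 L6←L0 L7←L5 L8←L1
Join-block Dom:
  L4: preds {L1,L3}: {L0,L1} ∩ {L0,L1,L3} = {L0,L1}; idom=L1
  L6: preds {L2,L4}: {L0,L2} ∩ {L0,L1,L4} = {L0}; idom=L0
  L8: preds {L1,L4,L5}: {L0,L1} ∩ {L0,L1,L4} ∩ {L0,L1,L4,L5} = {L0,L1}; idom=L1

DF derivation:
  L4←L1: walk · to L1
  L4←L3: walk L3 to L1
  L6←L2: walk L2 to L0
  L6←L4: walk L4→L1 to L0
  L8←L1: walk · to L1
  L8←L4: walk L4 to L1
  L8←L5: walk L5→L4 to L1
  L0: DF=∅
  L1: DF={L6}
  L2: DF={L6}
  L3: DF={L4}
  L4: DF={L6,L8}
  L5: DF={L8}
  L6: DF=∅
  L7: DF=∅
  L8: DF=∅

DF(L4) = ["L6", "L8"]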